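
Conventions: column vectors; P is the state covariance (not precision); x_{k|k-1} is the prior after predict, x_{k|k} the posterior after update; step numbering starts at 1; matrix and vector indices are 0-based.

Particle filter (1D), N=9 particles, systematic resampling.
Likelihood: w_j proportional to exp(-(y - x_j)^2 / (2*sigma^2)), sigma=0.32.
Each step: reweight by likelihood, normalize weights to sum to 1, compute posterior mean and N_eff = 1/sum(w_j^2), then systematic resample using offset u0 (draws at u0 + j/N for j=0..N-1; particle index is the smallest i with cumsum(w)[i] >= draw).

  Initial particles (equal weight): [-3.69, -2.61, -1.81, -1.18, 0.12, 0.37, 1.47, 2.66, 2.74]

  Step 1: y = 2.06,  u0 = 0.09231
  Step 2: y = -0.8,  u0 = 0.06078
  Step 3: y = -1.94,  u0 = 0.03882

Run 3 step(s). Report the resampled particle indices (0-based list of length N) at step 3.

step 1: w=[0.0000, 0.0000, 0.0000, 0.0000, 0.0000, 0.0000, 0.3975, 0.3750, 0.2275]  mean=2.2052  Neff=2.8539  idx=[6, 6, 6, 7, 7, 7, 7, 8, 8]
step 2: w=[0.3333, 0.3333, 0.3333, 0.0000, 0.0000, 0.0000, 0.0000, 0.0000, 0.0000]  mean=1.4700  Neff=3.0000  idx=[0, 0, 0, 1, 1, 1, 2, 2, 2]
step 3: w=[0.1111, 0.1111, 0.1111, 0.1111, 0.1111, 0.1111, 0.1111, 0.1111, 0.1111]  mean=1.4700  Neff=9.0000  idx=[0, 1, 2, 3, 4, 5, 6, 7, 8]

resampled_idx = [0, 1, 2, 3, 4, 5, 6, 7, 8]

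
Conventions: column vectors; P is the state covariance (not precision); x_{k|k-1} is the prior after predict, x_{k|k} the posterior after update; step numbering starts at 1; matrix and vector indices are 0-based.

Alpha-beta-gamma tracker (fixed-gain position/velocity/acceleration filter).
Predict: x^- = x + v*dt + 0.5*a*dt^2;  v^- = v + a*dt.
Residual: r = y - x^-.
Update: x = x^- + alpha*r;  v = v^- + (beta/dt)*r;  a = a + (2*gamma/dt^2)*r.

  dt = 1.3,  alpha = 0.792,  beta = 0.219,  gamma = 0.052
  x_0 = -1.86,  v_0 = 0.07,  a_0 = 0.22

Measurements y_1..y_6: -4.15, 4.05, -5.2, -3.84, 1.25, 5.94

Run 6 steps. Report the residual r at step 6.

resid = 4.6097

step 1: x_pred=-1.5831  r=-2.5669  x^+=-3.6161  v^+=-0.0764  a^+=0.0620
step 2: x_pred=-3.6630  r=7.7130  x^+=2.4457  v^+=1.3036  a^+=0.5367
step 3: x_pred=4.5938  r=-9.7938  x^+=-3.1629  v^+=0.3514  a^+=-0.0660
step 4: x_pred=-2.7619  r=-1.0781  x^+=-3.6158  v^+=0.0839  a^+=-0.1324
step 5: x_pred=-3.6185  r=4.8685  x^+=0.2374  v^+=0.7320  a^+=0.1672
step 6: x_pred=1.3303  r=4.6097  x^+=4.9812  v^+=1.7260  a^+=0.4509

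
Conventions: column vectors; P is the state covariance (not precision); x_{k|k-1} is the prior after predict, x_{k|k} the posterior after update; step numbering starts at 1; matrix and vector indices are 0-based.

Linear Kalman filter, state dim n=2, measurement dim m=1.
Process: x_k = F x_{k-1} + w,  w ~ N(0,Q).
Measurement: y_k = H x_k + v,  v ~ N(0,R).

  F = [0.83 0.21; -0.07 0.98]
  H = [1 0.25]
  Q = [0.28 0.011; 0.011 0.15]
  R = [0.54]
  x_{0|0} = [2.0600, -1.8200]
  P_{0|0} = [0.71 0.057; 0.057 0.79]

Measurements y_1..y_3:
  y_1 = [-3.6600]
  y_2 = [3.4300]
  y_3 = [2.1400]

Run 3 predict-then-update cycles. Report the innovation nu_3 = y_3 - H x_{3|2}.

innov = [1.8704]

step 1: x^-=[1.3276, -1.9278]  P^-=[0.8238 0.1779; 0.1779 0.9044]  S=[1.5093]  K=[0.5753; 0.2676]  nu=[-4.5057]  x^+=[-1.2645, -3.1337]  P^+=[0.3243 -0.0545; -0.0545 0.7963]
step 2: x^-=[-1.7076, -2.9825]  P^-=[0.5195 0.1125; 0.1125 0.9238]  S=[1.1735]  K=[0.4667; 0.2926]  nu=[5.8833]  x^+=[1.0379, -1.2608]  P^+=[0.2639 -0.0478; -0.0478 0.8233]
step 3: x^-=[0.5967, -1.3082]  P^-=[0.4815 0.1269; 0.1269 0.9485]  S=[1.1442]  K=[0.4485; 0.3182]  nu=[1.8704]  x^+=[1.4356, -0.7131]  P^+=[0.2513 -0.0364; -0.0364 0.8327]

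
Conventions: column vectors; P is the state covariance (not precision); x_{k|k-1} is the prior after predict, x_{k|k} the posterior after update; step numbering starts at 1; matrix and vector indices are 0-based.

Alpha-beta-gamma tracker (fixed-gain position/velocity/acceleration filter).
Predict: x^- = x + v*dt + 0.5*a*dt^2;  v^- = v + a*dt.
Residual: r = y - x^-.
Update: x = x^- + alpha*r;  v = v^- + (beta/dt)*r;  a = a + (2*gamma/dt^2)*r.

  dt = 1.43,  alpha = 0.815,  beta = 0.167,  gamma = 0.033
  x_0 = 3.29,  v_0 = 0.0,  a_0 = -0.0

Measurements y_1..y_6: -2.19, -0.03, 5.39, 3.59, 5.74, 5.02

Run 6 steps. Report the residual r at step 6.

resid = -1.1877

step 1: x_pred=3.2900  r=-5.4800  x^+=-1.1762  v^+=-0.6400  a^+=-0.1769
step 2: x_pred=-2.2722  r=2.2422  x^+=-0.4448  v^+=-0.6310  a^+=-0.1045
step 3: x_pred=-1.4540  r=6.8440  x^+=4.1239  v^+=0.0188  a^+=0.1164
step 4: x_pred=4.2697  r=-0.6797  x^+=3.7157  v^+=0.1059  a^+=0.0945
step 5: x_pred=3.9637  r=1.7763  x^+=5.4114  v^+=0.4484  a^+=0.1518
step 6: x_pred=6.2077  r=-1.1877  x^+=5.2397  v^+=0.5267  a^+=0.1135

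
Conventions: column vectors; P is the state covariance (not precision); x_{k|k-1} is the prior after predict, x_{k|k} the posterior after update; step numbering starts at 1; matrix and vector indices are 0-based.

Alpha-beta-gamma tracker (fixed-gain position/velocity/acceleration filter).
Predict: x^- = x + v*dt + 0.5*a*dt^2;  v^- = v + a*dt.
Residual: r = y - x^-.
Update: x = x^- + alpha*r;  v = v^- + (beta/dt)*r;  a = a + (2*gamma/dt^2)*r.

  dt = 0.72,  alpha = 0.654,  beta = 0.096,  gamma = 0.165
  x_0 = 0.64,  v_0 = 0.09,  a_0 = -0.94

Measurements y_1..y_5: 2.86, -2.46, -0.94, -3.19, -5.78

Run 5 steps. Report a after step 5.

a_post = -1.6915

step 1: x_pred=0.4612  r=2.3988  x^+=2.0300  v^+=-0.2670  a^+=0.5870
step 2: x_pred=1.9900  r=-4.4500  x^+=-0.9203  v^+=-0.4376  a^+=-2.2457
step 3: x_pred=-1.8175  r=0.8775  x^+=-1.2436  v^+=-1.9375  a^+=-1.6871
step 4: x_pred=-3.0759  r=-0.1141  x^+=-3.1505  v^+=-3.1674  a^+=-1.7597
step 5: x_pred=-5.8872  r=0.1072  x^+=-5.8171  v^+=-4.4201  a^+=-1.6915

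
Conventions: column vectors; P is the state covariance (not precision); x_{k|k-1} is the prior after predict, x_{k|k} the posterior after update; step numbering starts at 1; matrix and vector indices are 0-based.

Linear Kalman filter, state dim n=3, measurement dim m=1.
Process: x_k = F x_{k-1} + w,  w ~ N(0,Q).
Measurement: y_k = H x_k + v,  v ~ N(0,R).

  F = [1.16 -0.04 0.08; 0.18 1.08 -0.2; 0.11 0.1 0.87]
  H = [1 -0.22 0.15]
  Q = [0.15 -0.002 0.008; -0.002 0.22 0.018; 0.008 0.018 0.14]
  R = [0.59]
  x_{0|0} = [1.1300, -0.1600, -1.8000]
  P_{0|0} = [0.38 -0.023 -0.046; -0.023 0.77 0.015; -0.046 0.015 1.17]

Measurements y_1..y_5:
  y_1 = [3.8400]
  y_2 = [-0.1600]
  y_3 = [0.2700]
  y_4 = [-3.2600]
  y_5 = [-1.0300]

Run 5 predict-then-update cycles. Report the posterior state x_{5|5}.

x_post = [-0.4781, 3.0753, -0.7016]

step 1: x^-=[1.1732, 0.3906, -1.4577]  P^-=[0.6635 0.0081 0.0850; 0.0081 1.1651 -0.0904; 0.0850 -0.0904 1.0312]  S=[1.3610]  K=[0.4956; -0.1923; 0.1907]  nu=[2.9714]  x^+=[2.6458, -0.1809, -0.8909]  P^+=[0.3293 0.1379 -0.0436; 0.1379 1.1148 -0.0405; -0.0436 -0.0405 0.9816]
step 2: x^-=[3.0051, 0.4591, -0.5021]  P^-=[0.5805 0.1803 0.0859; 0.1803 1.6445 -0.0502; 0.0859 -0.0502 0.8858]  S=[1.2198]  K=[0.4540; -0.1550; 0.1884]  nu=[-2.9887]  x^+=[1.6483, 0.9223, -1.0653]  P^+=[0.3291 0.2661 -0.0184; 0.2661 1.6152 -0.0145; -0.0184 -0.0145 0.8425]
step 3: x^-=[1.7899, 1.5058, -0.6533]  P^-=[0.5728 0.3175 0.1135; 0.3175 2.2594 0.0729; 0.1135 0.0729 0.7976]  S=[1.1797]  K=[0.4408; -0.1429; 0.1841]  nu=[-1.0907]  x^+=[1.3092, 1.6617, -0.8540]  P^+=[0.3436 0.3918 0.0178; 0.3918 2.2353 0.1040; 0.0178 0.1040 0.7576]
step 4: x^-=[1.3838, 2.2011, -0.4328]  P^-=[0.5871 0.4551 0.1547; 0.4551 2.9748 0.2860; 0.1547 0.2860 0.7701]  S=[1.1657]  K=[0.4376; -0.1342; 0.1778]  nu=[-4.0947]  x^+=[-0.4082, 2.7507, -1.1611]  P^+=[0.3638 0.5236 0.0640; 0.5236 2.9538 0.3138; 0.0640 0.3138 0.7332]
step 5: x^-=[-0.6764, 3.1295, -0.7800]  P^-=[0.6102 0.6025 0.2088; 0.6025 3.7698 0.5855; 0.2088 0.5855 0.8073]  S=[1.1598]  K=[0.4389; -0.1199; 0.1734]  nu=[0.4519]  x^+=[-0.4781, 3.0753, -0.7016]  P^+=[0.3868 0.6635 0.1205; 0.6635 3.7531 0.6096; 0.1205 0.6096 0.7724]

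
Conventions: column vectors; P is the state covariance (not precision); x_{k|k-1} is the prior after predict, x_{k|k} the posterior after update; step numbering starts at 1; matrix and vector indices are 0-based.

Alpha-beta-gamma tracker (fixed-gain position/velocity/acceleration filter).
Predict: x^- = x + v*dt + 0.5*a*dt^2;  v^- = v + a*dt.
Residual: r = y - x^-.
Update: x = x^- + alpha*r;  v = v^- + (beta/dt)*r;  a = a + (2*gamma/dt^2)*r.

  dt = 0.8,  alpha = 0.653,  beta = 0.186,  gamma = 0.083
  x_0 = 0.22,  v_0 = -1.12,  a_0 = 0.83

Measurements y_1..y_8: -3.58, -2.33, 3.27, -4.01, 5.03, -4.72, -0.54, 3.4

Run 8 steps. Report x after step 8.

step 1: x_pred=-0.4104  r=-3.1696  x^+=-2.4801  v^+=-1.1929  a^+=0.0079
step 2: x_pred=-3.4320  r=1.1020  x^+=-2.7124  v^+=-0.9304  a^+=0.2937
step 3: x_pred=-3.3627  r=6.6327  x^+=0.9684  v^+=0.8467  a^+=2.0141
step 4: x_pred=2.2903  r=-6.3003  x^+=-1.8238  v^+=0.9931  a^+=0.3799
step 5: x_pred=-0.9077  r=5.9377  x^+=2.9696  v^+=2.6776  a^+=1.9200
step 6: x_pred=5.7261  r=-10.4461  x^+=-1.0952  v^+=1.7849  a^+=-0.7894
step 7: x_pred=0.0801  r=-0.6201  x^+=-0.3248  v^+=1.0092  a^+=-0.9503
step 8: x_pred=0.1785  r=3.2215  x^+=2.2821  v^+=0.9980  a^+=-0.1147

x_post = 2.2821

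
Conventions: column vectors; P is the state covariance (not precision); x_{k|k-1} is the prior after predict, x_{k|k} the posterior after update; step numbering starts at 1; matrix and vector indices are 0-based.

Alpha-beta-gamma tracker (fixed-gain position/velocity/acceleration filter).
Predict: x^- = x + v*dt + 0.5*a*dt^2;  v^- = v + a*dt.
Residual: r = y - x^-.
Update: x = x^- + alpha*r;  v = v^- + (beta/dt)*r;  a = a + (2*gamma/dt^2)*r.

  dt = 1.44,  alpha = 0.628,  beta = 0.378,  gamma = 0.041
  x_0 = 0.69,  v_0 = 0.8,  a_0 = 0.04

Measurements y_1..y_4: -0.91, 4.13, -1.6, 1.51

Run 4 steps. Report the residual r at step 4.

resid = 1.6210

step 1: x_pred=1.8835  r=-2.7935  x^+=0.1292  v^+=0.1243  a^+=-0.0705
step 2: x_pred=0.2351  r=3.8949  x^+=2.6811  v^+=1.0452  a^+=0.0836
step 3: x_pred=4.2729  r=-5.8729  x^+=0.5847  v^+=-0.3761  a^+=-0.1487
step 4: x_pred=-0.1110  r=1.6210  x^+=0.9070  v^+=-0.1647  a^+=-0.0846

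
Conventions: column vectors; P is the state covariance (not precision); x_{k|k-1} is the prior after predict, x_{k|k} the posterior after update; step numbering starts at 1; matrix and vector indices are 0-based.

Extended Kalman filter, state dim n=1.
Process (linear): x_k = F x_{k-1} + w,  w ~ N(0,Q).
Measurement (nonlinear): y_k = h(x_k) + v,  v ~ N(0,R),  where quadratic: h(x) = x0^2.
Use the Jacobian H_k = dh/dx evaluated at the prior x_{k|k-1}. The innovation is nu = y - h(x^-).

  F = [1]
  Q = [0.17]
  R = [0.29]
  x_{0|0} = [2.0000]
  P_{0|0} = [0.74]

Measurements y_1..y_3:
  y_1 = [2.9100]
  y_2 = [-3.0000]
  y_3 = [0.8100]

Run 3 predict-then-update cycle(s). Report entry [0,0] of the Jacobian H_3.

step 1: x^-=[2.0000]  P^-=[0.9100]  H_jac=[4.0000]  S=[14.8500]  K=[0.2451]  nu=[-1.0900]  x^+=[1.7328]  P^+=[0.0178]
step 2: x^-=[1.7328]  P^-=[0.1878]  H_jac=[3.4656]  S=[2.5453]  K=[0.2557]  nu=[-6.0027]  x^+=[0.1981]  P^+=[0.0214]
step 3: x^-=[0.1981]  P^-=[0.1914]  H_jac=[0.3962]  S=[0.3200]  K=[0.2370]  nu=[0.7708]  x^+=[0.3807]  P^+=[0.1734]

H_jac[0,0] = 0.3962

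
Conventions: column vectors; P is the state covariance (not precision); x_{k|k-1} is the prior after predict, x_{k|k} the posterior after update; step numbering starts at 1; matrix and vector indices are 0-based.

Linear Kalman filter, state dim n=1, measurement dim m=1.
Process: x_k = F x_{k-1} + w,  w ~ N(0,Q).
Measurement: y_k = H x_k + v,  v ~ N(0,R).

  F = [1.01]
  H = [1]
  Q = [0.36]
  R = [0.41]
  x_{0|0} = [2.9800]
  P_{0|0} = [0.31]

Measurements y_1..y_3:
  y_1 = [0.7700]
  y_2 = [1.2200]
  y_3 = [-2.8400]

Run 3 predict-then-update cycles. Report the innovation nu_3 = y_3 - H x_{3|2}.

step 1: x^-=[3.0098]  P^-=[0.6762]  S=[1.0862]  K=[0.6225]  nu=[-2.2398]  x^+=[1.6154]  P^+=[0.2552]
step 2: x^-=[1.6316]  P^-=[0.6204]  S=[1.0304]  K=[0.6021]  nu=[-0.4116]  x^+=[1.3838]  P^+=[0.2469]
step 3: x^-=[1.3976]  P^-=[0.6118]  S=[1.0218]  K=[0.5988]  nu=[-4.2376]  x^+=[-1.1397]  P^+=[0.2455]

innov = [-4.2376]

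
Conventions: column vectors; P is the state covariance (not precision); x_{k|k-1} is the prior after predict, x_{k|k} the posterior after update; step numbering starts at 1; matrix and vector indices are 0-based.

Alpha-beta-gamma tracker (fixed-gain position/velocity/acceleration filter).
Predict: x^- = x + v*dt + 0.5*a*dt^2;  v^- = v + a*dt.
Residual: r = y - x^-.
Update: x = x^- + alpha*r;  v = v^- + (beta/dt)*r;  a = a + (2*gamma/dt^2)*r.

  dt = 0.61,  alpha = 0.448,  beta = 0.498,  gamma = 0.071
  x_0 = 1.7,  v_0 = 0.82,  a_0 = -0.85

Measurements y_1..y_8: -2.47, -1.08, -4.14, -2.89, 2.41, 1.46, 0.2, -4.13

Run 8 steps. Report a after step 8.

a_post = -3.1209

step 1: x_pred=2.0421  r=-4.5121  x^+=0.0207  v^+=-3.3821  a^+=-2.5719
step 2: x_pred=-2.5209  r=1.4409  x^+=-1.8754  v^+=-3.7746  a^+=-2.0220
step 3: x_pred=-4.5541  r=0.4141  x^+=-4.3686  v^+=-4.6700  a^+=-1.8640
step 4: x_pred=-7.5640  r=4.6740  x^+=-5.4701  v^+=-1.9911  a^+=-0.0803
step 5: x_pred=-6.6996  r=9.1096  x^+=-2.6185  v^+=5.3969  a^+=3.3961
step 6: x_pred=1.3055  r=0.1545  x^+=1.3747  v^+=7.5947  a^+=3.4551
step 7: x_pred=6.6503  r=-6.4503  x^+=3.7606  v^+=4.4363  a^+=0.9935
step 8: x_pred=6.6516  r=-10.7816  x^+=1.8214  v^+=-3.7596  a^+=-3.1209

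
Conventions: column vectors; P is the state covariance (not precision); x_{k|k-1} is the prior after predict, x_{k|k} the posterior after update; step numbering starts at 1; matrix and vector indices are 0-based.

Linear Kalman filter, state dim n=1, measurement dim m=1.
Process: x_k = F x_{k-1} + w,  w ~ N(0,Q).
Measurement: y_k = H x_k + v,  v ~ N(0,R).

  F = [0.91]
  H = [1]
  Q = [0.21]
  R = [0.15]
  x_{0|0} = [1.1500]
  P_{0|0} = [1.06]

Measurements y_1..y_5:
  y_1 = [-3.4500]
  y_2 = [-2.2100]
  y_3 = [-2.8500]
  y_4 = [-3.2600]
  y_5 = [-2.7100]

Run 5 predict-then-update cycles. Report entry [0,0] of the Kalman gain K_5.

K[0,0] = 0.6607

step 1: x^-=[1.0465]  P^-=[1.0878]  S=[1.2378]  K=[0.8788]  nu=[-4.4965]  x^+=[-2.9051]  P^+=[0.1318]
step 2: x^-=[-2.6436]  P^-=[0.3192]  S=[0.4692]  K=[0.6803]  nu=[0.4336]  x^+=[-2.3486]  P^+=[0.1020]
step 3: x^-=[-2.1373]  P^-=[0.2945]  S=[0.4445]  K=[0.6625]  nu=[-0.7127]  x^+=[-2.6095]  P^+=[0.0994]
step 4: x^-=[-2.3746]  P^-=[0.2923]  S=[0.4423]  K=[0.6609]  nu=[-0.8854]  x^+=[-2.9597]  P^+=[0.0991]
step 5: x^-=[-2.6934]  P^-=[0.2921]  S=[0.4421]  K=[0.6607]  nu=[-0.0166]  x^+=[-2.7044]  P^+=[0.0991]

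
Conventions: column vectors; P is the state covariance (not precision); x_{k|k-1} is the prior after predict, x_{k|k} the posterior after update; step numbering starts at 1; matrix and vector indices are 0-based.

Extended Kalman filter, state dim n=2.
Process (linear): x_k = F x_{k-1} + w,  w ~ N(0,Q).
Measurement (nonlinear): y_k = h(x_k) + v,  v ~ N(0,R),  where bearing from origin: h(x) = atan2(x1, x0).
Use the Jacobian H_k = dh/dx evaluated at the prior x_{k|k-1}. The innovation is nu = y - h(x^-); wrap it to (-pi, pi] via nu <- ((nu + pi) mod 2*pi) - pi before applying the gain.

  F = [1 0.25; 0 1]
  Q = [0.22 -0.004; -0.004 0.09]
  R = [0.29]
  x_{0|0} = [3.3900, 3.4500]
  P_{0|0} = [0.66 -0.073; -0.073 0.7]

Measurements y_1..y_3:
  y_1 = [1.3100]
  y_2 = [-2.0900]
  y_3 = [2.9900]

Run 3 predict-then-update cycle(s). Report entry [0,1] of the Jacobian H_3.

step 1: x^-=[4.2525, 3.4500]  P^-=[0.8872 0.0980; 0.0980 0.7900]  H_jac=[-0.1151 0.1418]  S=[0.3144]  K=[-0.2804; 0.3204]  nu=[0.6284]  x^+=[4.0763, 3.6514]  P^+=[0.8625 0.1263; 0.1263 0.7577]
step 2: x^-=[4.9891, 3.6514]  P^-=[1.1930 0.3117; 0.3117 0.8477]  H_jac=[-0.0955 0.1305]  S=[0.3076]  K=[-0.2383; 0.2630]  nu=[-2.7218]  x^+=[5.6376, 2.9357]  P^+=[1.1755 0.3310; 0.3310 0.8264]
step 3: x^-=[6.3715, 2.9357]  P^-=[1.6127 0.5336; 0.5336 0.9164]  H_jac=[-0.0597 0.1295]  S=[0.3029]  K=[-0.0895; 0.2867]  nu=[2.5582]  x^+=[6.1425, 3.6690]  P^+=[1.6102 0.5413; 0.5413 0.8916]

H_jac[0,1] = 0.1295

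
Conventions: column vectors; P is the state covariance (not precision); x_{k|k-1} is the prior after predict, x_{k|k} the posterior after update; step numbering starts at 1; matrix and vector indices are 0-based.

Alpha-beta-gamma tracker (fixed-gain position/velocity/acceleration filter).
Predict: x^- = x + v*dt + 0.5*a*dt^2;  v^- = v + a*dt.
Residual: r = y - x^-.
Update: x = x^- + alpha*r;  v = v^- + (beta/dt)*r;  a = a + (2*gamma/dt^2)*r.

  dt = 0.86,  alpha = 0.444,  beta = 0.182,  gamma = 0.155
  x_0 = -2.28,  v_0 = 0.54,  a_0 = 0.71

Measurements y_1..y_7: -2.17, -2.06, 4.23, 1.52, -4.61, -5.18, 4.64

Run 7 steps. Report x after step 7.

step 1: x_pred=-1.5530  r=-0.6170  x^+=-1.8270  v^+=1.0200  a^+=0.4514
step 2: x_pred=-0.7828  r=-1.2772  x^+=-1.3499  v^+=1.1380  a^+=-0.0839
step 3: x_pred=-0.4023  r=4.6323  x^+=1.6545  v^+=2.0461  a^+=1.8577
step 4: x_pred=4.1011  r=-2.5811  x^+=2.9551  v^+=3.0975  a^+=0.7758
step 5: x_pred=5.9058  r=-10.5158  x^+=1.2368  v^+=1.5393  a^+=-3.6318
step 6: x_pred=1.2175  r=-6.3975  x^+=-1.6230  v^+=-2.9380  a^+=-6.3133
step 7: x_pred=-6.4843  r=11.1243  x^+=-1.5451  v^+=-6.0132  a^+=-1.6506

x_post = -1.5451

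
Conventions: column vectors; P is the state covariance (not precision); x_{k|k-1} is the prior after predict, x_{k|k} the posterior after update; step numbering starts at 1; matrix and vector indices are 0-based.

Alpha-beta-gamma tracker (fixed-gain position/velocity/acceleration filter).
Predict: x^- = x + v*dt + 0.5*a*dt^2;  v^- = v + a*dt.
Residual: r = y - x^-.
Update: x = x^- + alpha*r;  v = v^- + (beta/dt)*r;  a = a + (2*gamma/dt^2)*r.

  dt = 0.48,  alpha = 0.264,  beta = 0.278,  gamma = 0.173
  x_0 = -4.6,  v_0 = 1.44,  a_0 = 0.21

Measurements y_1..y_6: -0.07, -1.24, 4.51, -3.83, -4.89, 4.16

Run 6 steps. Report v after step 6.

v_post = -16.3830

step 1: x_pred=-3.8846  r=3.8146  x^+=-2.8776  v^+=3.7501  a^+=5.9385
step 2: x_pred=-0.3934  r=-0.8466  x^+=-0.6169  v^+=6.1103  a^+=4.6671
step 3: x_pred=2.8537  r=1.6563  x^+=3.2910  v^+=9.3098  a^+=7.1545
step 4: x_pred=8.5838  r=-12.4138  x^+=5.3066  v^+=5.5542  a^+=-11.4878
step 5: x_pred=6.6492  r=-11.5392  x^+=3.6029  v^+=-6.6430  a^+=-28.8167
step 6: x_pred=-2.9055  r=7.0655  x^+=-1.0402  v^+=-16.3830  a^+=-18.2062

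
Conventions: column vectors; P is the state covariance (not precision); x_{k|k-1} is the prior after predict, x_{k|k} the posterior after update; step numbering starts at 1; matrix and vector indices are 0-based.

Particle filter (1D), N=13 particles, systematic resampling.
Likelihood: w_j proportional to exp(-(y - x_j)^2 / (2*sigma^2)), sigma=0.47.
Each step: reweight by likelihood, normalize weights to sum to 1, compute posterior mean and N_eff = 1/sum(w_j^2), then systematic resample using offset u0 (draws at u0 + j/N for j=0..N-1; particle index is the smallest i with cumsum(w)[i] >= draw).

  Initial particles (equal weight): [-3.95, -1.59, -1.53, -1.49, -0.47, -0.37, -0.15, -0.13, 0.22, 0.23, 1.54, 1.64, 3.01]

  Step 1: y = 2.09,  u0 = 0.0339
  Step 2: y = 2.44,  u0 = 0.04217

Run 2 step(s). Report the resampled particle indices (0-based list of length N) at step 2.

step 1: w=[0.0000, 0.0000, 0.0000, 0.0000, 0.0000, 0.0000, 0.0000, 0.0000, 0.0003, 0.0003, 0.3925, 0.4922, 0.1146]  mean=1.7569  Neff=2.4419  idx=[10, 10, 10, 10, 10, 11, 11, 11, 11, 11, 11, 11, 12]
step 2: w=[0.0547, 0.0547, 0.0547, 0.0547, 0.0547, 0.0804, 0.0804, 0.0804, 0.0804, 0.0804, 0.0804, 0.0804, 0.1640]  mean=1.8373  Neff=11.4868  idx=[0, 2, 3, 4, 5, 6, 7, 8, 9, 10, 11, 12, 12]

resampled_idx = [0, 2, 3, 4, 5, 6, 7, 8, 9, 10, 11, 12, 12]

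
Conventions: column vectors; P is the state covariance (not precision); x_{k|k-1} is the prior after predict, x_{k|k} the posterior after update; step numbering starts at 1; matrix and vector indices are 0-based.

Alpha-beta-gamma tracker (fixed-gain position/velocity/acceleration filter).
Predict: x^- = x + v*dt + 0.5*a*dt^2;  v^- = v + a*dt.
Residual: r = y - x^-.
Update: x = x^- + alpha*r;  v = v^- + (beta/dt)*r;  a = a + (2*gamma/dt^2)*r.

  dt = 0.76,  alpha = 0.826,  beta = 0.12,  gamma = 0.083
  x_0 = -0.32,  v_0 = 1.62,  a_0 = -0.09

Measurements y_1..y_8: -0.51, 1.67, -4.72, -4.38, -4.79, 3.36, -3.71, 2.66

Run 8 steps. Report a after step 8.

step 1: x_pred=0.8852  r=-1.3952  x^+=-0.2672  v^+=1.3313  a^+=-0.4910
step 2: x_pred=0.6028  r=1.0672  x^+=1.4843  v^+=1.1267  a^+=-0.1843
step 3: x_pred=2.2874  r=-7.0074  x^+=-3.5007  v^+=-0.1198  a^+=-2.1981
step 4: x_pred=-4.2266  r=-0.1534  x^+=-4.3533  v^+=-1.8146  a^+=-2.2422
step 5: x_pred=-6.3800  r=1.5900  x^+=-5.0667  v^+=-3.2677  a^+=-1.7853
step 6: x_pred=-8.0657  r=11.4257  x^+=1.3719  v^+=-2.8204  a^+=1.4984
step 7: x_pred=-0.3388  r=-3.3712  x^+=-3.1234  v^+=-2.2139  a^+=0.5295
step 8: x_pred=-4.6531  r=7.3131  x^+=1.3875  v^+=-0.6568  a^+=2.6313

a_post = 2.6313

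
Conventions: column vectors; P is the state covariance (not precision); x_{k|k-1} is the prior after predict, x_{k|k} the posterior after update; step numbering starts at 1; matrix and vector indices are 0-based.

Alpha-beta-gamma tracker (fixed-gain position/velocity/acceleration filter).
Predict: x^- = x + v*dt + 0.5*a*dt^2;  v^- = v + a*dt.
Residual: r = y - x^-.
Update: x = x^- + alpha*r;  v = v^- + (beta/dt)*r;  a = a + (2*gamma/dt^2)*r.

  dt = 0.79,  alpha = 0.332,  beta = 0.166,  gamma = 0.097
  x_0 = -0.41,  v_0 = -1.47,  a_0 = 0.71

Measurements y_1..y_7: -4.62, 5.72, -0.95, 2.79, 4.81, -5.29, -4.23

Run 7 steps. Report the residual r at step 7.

resid = -11.6921

step 1: x_pred=-1.3497  r=-3.2703  x^+=-2.4355  v^+=-1.5963  a^+=-0.3066
step 2: x_pred=-3.7922  r=9.5122  x^+=-0.6341  v^+=0.1603  a^+=2.6503
step 3: x_pred=0.3195  r=-1.2695  x^+=-0.1019  v^+=1.9873  a^+=2.2557
step 4: x_pred=2.1719  r=0.6181  x^+=2.3771  v^+=3.8991  a^+=2.4478
step 5: x_pred=6.2212  r=-1.4112  x^+=5.7527  v^+=5.5364  a^+=2.0091
step 6: x_pred=10.7534  r=-16.0434  x^+=5.4270  v^+=3.7524  a^+=-2.9779
step 7: x_pred=7.4621  r=-11.6921  x^+=3.5803  v^+=-1.0570  a^+=-6.6124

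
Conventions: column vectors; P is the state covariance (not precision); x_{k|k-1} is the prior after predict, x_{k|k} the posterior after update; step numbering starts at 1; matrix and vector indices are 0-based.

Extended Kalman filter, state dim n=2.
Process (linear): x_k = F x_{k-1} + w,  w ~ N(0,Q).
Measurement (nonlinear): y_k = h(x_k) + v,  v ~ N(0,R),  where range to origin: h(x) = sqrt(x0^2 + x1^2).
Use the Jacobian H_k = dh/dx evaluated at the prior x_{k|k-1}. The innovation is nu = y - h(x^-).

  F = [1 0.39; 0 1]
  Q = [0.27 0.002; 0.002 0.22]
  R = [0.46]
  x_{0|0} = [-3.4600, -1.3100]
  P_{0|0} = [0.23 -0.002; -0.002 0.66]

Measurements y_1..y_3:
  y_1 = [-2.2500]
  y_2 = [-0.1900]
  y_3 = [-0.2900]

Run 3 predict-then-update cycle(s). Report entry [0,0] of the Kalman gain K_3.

K[0,0] = -0.2936

step 1: x^-=[-3.9709, -1.3100]  P^-=[0.5988 0.2574; 0.2574 0.8800]  H_jac=[-0.9497 -0.3133]  S=[1.2396]  K=[-0.5238; -0.4196]  nu=[-6.4314]  x^+=[-0.6020, 1.3887]  P^+=[0.2587 -0.0151; -0.0151 0.6617]
step 2: x^-=[-0.0604, 1.3887]  P^-=[0.6176 0.2450; 0.2450 0.8817]  H_jac=[-0.0435 0.9991]  S=[1.3200]  K=[0.1651; 0.6593]  nu=[-1.5800]  x^+=[-0.3213, 0.3470]  P^+=[0.5816 0.1013; 0.1013 0.3080]
step 3: x^-=[-0.1860, 0.3470]  P^-=[0.9775 0.2234; 0.2234 0.5280]  H_jac=[-0.4724 0.8814]  S=[0.9022]  K=[-0.2936; 0.3988]  nu=[-0.6837]  x^+=[0.0147, 0.0743]  P^+=[0.8998 0.3291; 0.3291 0.3845]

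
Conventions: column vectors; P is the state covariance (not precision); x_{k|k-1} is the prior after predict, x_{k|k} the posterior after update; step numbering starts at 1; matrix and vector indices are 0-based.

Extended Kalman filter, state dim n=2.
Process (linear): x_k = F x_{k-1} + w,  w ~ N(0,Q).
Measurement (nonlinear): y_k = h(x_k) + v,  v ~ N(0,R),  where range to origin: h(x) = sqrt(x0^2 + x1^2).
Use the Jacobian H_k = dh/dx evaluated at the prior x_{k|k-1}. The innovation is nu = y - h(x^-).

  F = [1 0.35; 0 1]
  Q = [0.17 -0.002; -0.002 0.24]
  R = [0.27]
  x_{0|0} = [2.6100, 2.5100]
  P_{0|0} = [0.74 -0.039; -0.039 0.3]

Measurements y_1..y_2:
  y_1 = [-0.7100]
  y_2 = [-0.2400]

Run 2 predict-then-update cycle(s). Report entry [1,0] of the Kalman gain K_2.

K[1,0] = 0.6932

step 1: x^-=[3.4885, 2.5100]  P^-=[0.9194 0.0640; 0.0640 0.5400]  H_jac=[0.8117 0.5840]  S=[1.1207]  K=[0.6993; 0.3278]  nu=[-5.0076]  x^+=[-0.0134, 0.8686]  P^+=[0.3714 -0.1929; -0.1929 0.4196]
step 2: x^-=[0.2906, 0.8686]  P^-=[0.4578 -0.0480; -0.0480 0.6596]  H_jac=[0.3173 0.9483]  S=[0.8804]  K=[0.1133; 0.6932]  nu=[-1.1560]  x^+=[0.1597, 0.0673]  P^+=[0.4465 -0.1171; -0.1171 0.2366]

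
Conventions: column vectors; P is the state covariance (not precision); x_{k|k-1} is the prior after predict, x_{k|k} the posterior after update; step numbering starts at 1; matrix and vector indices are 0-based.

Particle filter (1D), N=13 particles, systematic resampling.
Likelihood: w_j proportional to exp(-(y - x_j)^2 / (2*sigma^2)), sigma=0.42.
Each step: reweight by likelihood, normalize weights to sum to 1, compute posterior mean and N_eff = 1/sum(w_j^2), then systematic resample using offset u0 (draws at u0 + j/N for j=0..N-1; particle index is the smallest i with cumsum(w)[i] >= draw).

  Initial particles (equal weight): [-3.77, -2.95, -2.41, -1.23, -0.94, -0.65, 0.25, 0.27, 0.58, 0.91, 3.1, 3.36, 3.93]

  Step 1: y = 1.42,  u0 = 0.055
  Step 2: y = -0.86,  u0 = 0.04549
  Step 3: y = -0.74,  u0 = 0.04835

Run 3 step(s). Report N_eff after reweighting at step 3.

N_eff = 10.5044

step 1: w=[0.0000, 0.0000, 0.0000, 0.0000, 0.0000, 0.0000, 0.0314, 0.0358, 0.2056, 0.7267, 0.0005, 0.0000, 0.0000]  mean=0.7998  Neff=1.7462  idx=[7, 8, 8, 9, 9, 9, 9, 9, 9, 9, 9, 9, 9]
step 2: w=[0.7930, 0.0829, 0.0829, 0.0041, 0.0041, 0.0041, 0.0041, 0.0041, 0.0041, 0.0041, 0.0041, 0.0041, 0.0041]  mean=0.3477  Neff=1.5557  idx=[0, 0, 0, 0, 0, 0, 0, 0, 0, 0, 1, 2, 5]
step 3: w=[0.0974, 0.0974, 0.0974, 0.0974, 0.0974, 0.0974, 0.0974, 0.0974, 0.0974, 0.0974, 0.0126, 0.0126, 0.0008]  mean=0.2783  Neff=10.5044  idx=[0, 1, 2, 2, 3, 4, 5, 6, 6, 7, 8, 9, 9]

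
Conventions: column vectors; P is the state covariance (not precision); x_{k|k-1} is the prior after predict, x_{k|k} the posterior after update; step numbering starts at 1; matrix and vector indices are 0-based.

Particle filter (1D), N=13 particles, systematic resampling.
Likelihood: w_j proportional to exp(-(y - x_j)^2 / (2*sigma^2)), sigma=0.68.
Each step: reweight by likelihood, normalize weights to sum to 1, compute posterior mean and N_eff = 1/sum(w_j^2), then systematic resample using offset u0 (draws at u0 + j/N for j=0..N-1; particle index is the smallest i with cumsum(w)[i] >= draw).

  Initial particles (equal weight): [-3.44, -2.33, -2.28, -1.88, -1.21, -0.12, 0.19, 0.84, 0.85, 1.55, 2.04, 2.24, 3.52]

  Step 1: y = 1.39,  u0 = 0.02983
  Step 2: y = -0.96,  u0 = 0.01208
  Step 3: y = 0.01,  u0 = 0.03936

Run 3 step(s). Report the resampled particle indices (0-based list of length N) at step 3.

step 1: w=[0.0000, 0.0000, 0.0000, 0.0000, 0.0002, 0.0223, 0.0552, 0.1888, 0.1911, 0.2548, 0.1659, 0.1199, 0.0019]  mean=1.3373  Neff=5.4794  idx=[6, 7, 7, 7, 8, 8, 9, 9, 9, 10, 10, 10, 11]
step 2: w=[0.6121, 0.0770, 0.0770, 0.0770, 0.0740, 0.0740, 0.0028, 0.0028, 0.0028, 0.0002, 0.0002, 0.0002, 0.0000]  mean=0.4502  Neff=2.4788  idx=[0, 0, 0, 0, 0, 0, 0, 0, 1, 2, 3, 4, 5]
step 3: w=[0.0958, 0.0958, 0.0958, 0.0958, 0.0958, 0.0958, 0.0958, 0.0958, 0.0471, 0.0471, 0.0471, 0.0463, 0.0463]  mean=0.3429  Neff=11.8599  idx=[0, 1, 2, 2, 3, 4, 5, 6, 6, 7, 8, 10, 12]

resampled_idx = [0, 1, 2, 2, 3, 4, 5, 6, 6, 7, 8, 10, 12]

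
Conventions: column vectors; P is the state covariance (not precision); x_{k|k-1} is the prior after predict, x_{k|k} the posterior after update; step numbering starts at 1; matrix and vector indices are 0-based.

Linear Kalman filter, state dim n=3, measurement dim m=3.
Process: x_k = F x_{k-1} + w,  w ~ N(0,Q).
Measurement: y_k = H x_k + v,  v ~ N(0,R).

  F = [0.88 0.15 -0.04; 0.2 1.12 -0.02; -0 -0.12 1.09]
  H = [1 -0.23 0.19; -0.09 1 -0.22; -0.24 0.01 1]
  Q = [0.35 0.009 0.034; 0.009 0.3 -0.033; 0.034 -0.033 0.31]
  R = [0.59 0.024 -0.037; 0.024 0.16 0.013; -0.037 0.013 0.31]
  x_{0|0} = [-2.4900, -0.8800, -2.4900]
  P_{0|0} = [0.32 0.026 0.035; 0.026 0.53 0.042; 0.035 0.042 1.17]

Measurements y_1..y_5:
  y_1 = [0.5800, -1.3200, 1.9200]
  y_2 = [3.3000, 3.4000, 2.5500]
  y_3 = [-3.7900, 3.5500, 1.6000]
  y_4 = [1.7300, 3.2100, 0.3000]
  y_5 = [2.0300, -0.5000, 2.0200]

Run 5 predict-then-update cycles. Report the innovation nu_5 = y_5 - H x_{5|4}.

innov = [1.4516, -4.4674, 1.7798]

step 1: x^-=[-2.2236, -1.4338, -2.6085]  P^-=[0.6155 0.1788 0.0113; 0.1788 0.9876 -0.0714; 0.0113 -0.0714 1.6967]  S=[1.2473 -0.1668 0.1741; -0.1668 1.2344 -0.4518; 0.1741 -0.4518 2.0345]  K=[0.4913 0.1358 -0.0781; 0.0460 0.8553 0.1347; 0.1620 -0.0431 0.8088]  nu=[2.9694, -0.6602, 4.0092]  x^+=[-1.1673, -1.3220, 1.1438]  P^+=[0.3053 0.0670 0.0320; 0.0670 0.1602 0.0657; 0.0320 0.0657 0.2512]
step 2: x^-=[-1.2713, -1.7370, 1.4054]  P^-=[0.6051 0.1540 0.0548; 0.1540 0.5401 0.0257; 0.0548 0.0257 0.5936]  S=[1.1929 -0.0292 -0.0142; -0.0292 0.6969 -0.1126; -0.0142 -0.1126 0.9120]  K=[0.4887 0.1341 -0.0733; 0.0487 0.7634 0.0886; 0.1419 -0.0494 0.6329]  nu=[3.9048, 5.3318, 0.8569]  x^+=[1.2892, 2.5993, 2.2382]  P^+=[0.3034 0.0668 0.0331; 0.0668 0.1415 0.0502; 0.0331 0.0502 0.1977]
step 3: x^-=[1.4348, 3.1243, 2.1277]  P^-=[0.6031 0.1509 0.0560; 0.1509 0.5172 0.0107; 0.0560 0.0107 0.5338]  S=[1.1907 -0.0282 -0.0207; -0.0282 0.6782 -0.1140; -0.0207 -0.1140 0.8512]  K=[0.4882 0.1324 -0.0729; 0.0478 0.7542 0.0783; 0.1393 -0.0570 0.6072]  nu=[-4.9105, 1.0229, -0.2146]  x^+=[-0.8114, 3.6443, 1.2550]  P^+=[0.3029 0.0665 0.0331; 0.0665 0.1391 0.0469; 0.0331 0.0469 0.1898]
step 4: x^-=[-0.2175, 3.8943, 0.9306]  P^-=[0.6027 0.1503 0.0558; 0.1503 0.5141 0.0071; 0.0558 0.0071 0.5253]  S=[1.1903 -0.0286 -0.0216; -0.0286 0.6765 -0.1156; -0.0216 -0.1156 0.8427]  K=[0.4880 0.1320 -0.0730; 0.0475 0.7527 0.0762; 0.1389 -0.0588 0.6030]  nu=[2.6664, -0.4991, -0.7217]  x^+=[1.0706, 3.5902, 0.8951]  P^+=[0.3028 0.0664 0.0330; 0.0664 0.1387 0.0462; 0.0330 0.0462 0.1885]
step 5: x^-=[1.4449, 4.2173, 0.5448]  P^-=[0.6026 0.1501 0.0557; 0.1501 0.5136 0.0064; 0.0557 0.0064 0.5239]  S=[1.1902 -0.0287 -0.0217; -0.0287 0.6762 -0.1160; -0.0217 -0.1160 0.8413]  K=[0.4880 0.1319 -0.0731; 0.0474 0.7525 0.0758; 0.1388 -0.0592 0.6023]  nu=[1.4516, -4.4674, 1.7798]  x^+=[1.4341, 1.0594, 2.0829]  P^+=[0.3028 0.0664 0.0330; 0.0664 0.1386 0.0461; 0.0330 0.0461 0.1883]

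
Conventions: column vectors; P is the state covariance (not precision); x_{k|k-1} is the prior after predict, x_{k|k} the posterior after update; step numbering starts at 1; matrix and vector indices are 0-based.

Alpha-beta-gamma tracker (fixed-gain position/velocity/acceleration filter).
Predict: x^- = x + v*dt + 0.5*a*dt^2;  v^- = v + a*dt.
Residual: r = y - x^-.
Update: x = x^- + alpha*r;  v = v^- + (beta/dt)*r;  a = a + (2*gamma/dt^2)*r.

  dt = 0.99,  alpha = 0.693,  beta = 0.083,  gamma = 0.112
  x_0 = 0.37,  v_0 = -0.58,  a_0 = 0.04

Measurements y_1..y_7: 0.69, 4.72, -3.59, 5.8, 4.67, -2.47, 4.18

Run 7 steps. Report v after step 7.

step 1: x_pred=-0.1846  r=0.8746  x^+=0.4215  v^+=-0.4671  a^+=0.2399
step 2: x_pred=0.0767  r=4.6433  x^+=3.2945  v^+=0.1597  a^+=1.3011
step 3: x_pred=4.0902  r=-7.6802  x^+=-1.2322  v^+=0.8039  a^+=-0.4542
step 4: x_pred=-0.6589  r=6.4589  x^+=3.8171  v^+=0.8958  a^+=1.0220
step 5: x_pred=5.2048  r=-0.5348  x^+=4.8342  v^+=1.8627  a^+=0.8998
step 6: x_pred=7.1192  r=-9.5892  x^+=0.4739  v^+=1.9495  a^+=-1.2918
step 7: x_pred=1.7708  r=2.4092  x^+=3.4404  v^+=0.8726  a^+=-0.7412

v_post = 0.8726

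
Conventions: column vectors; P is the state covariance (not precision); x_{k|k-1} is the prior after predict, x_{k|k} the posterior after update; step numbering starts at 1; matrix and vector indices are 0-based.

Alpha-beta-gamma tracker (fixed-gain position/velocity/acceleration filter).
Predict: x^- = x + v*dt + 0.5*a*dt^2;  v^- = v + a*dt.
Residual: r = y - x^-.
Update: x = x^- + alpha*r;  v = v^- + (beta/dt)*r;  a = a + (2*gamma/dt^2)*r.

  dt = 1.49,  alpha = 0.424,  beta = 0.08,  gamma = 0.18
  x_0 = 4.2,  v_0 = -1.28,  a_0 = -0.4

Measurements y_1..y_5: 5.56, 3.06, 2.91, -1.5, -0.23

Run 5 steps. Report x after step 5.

x_post = 1.0327

step 1: x_pred=1.8488  r=3.7112  x^+=3.4223  v^+=-1.6767  a^+=0.2018
step 2: x_pred=1.1480  r=1.9120  x^+=1.9587  v^+=-1.2734  a^+=0.5118
step 3: x_pred=0.6295  r=2.2805  x^+=1.5964  v^+=-0.3883  a^+=0.8816
step 4: x_pred=1.9964  r=-3.4964  x^+=0.5140  v^+=0.7376  a^+=0.3147
step 5: x_pred=1.9622  r=-2.1922  x^+=1.0327  v^+=1.0887  a^+=-0.0408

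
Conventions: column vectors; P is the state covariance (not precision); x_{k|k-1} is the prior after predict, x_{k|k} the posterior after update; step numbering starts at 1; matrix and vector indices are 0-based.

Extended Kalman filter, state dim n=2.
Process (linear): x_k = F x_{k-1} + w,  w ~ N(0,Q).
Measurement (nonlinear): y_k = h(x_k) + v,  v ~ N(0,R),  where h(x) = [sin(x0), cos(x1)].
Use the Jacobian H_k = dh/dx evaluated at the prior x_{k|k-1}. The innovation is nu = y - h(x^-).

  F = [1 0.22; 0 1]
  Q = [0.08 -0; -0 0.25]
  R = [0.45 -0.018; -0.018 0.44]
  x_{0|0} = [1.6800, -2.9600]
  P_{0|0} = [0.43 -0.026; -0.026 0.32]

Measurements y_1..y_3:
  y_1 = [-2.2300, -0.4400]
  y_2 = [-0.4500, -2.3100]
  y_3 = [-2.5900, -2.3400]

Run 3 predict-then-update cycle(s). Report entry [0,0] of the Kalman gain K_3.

K[0,0] = -0.0729

step 1: x^-=[1.0288, -2.9600]  P^-=[0.5140 0.0444; 0.0444 0.5700]  H_jac=[0.5158 0.0000; 0.0000 0.1806]  S=[0.5868 -0.0139; -0.0139 0.4586]  K=[0.4526 0.0312; 0.0444 0.2258]  nu=[-3.0867, 0.5436]  x^+=[-0.3514, -2.9742]  P^+=[0.3938 0.0308; 0.0308 0.5457]
step 2: x^-=[-1.0057, -2.9742]  P^-=[0.5137 0.1509; 0.1509 0.7957]  H_jac=[0.5355 0.0000; 0.0000 0.1666]  S=[0.5973 -0.0045; -0.0045 0.4621]  K=[0.4610 0.0589; 0.1375 0.2883]  nu=[0.3946, -1.3240]  x^+=[-0.9019, -3.3016]  P^+=[0.3854 0.1058; 0.1058 0.7464]
step 3: x^-=[-1.6282, -3.3016]  P^-=[0.5481 0.2700; 0.2700 0.9964]  H_jac=[-0.0574 0.0000; 0.0000 -0.1593]  S=[0.4518 -0.0155; -0.0155 0.4653]  K=[-0.0729 -0.0949; -0.0461 -0.3428]  nu=[-1.5916, -1.3528]  x^+=[-1.3838, -2.7646]  P^+=[0.5418 0.2538; 0.2538 0.9413]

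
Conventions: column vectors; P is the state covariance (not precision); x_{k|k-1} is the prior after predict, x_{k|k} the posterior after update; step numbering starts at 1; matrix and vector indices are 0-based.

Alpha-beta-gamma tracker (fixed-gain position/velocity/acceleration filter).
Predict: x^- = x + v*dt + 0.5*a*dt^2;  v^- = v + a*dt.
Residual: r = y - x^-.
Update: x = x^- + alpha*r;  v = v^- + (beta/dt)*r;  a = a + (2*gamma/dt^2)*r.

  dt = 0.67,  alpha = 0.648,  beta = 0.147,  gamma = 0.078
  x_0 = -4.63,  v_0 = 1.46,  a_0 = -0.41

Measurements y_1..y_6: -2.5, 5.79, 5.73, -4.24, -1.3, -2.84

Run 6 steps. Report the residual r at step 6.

step 1: x_pred=-3.7438  r=1.2438  x^+=-2.9378  v^+=1.4582  a^+=0.0222
step 2: x_pred=-1.9558  r=7.7458  x^+=3.0635  v^+=3.1726  a^+=2.7141
step 3: x_pred=5.7983  r=-0.0683  x^+=5.7540  v^+=4.9760  a^+=2.6903
step 4: x_pred=9.6918  r=-13.9318  x^+=0.6640  v^+=3.7219  a^+=-2.1512
step 5: x_pred=2.6748  r=-3.9748  x^+=0.0991  v^+=1.4085  a^+=-3.5325
step 6: x_pred=0.2499  r=-3.0899  x^+=-1.7523  v^+=-1.6362  a^+=-4.6063

resid = -3.0899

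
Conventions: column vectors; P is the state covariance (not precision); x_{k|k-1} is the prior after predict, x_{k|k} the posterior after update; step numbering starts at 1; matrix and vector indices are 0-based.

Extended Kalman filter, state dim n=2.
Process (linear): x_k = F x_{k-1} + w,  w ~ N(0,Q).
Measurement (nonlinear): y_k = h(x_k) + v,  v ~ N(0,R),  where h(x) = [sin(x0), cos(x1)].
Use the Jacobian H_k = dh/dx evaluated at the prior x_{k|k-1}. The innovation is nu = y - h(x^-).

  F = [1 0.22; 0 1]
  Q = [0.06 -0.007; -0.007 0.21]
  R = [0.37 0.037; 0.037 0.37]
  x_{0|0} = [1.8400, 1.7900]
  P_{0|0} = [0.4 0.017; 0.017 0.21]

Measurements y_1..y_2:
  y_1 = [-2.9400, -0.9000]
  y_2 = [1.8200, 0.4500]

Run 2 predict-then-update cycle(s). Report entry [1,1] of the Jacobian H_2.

step 1: x^-=[2.2338, 1.7900]  P^-=[0.4776 0.0562; 0.0562 0.4200]  H_jac=[-0.6155 0.0000; 0.0000 -0.9761]  S=[0.5509 0.0708; 0.0708 0.7701]  K=[-0.5307 -0.0225; 0.0057 -0.5328]  nu=[-3.7281, -0.6825]  x^+=[4.2277, 2.1326]  P^+=[0.3204 0.0286; 0.0286 0.2018]
step 2: x^-=[4.6969, 2.1326]  P^-=[0.4028 0.0660; 0.0660 0.4118]  H_jac=[-0.0155 0.0000; 0.0000 -0.8463]  S=[0.3701 0.0379; 0.0379 0.6649]  K=[-0.0083 -0.0836; 0.0512 -0.5270]  nu=[2.8199, 0.9827]  x^+=[4.5913, 1.7590]  P^+=[0.3980 0.0369; 0.0369 0.2282]

H_jac[1,1] = -0.8463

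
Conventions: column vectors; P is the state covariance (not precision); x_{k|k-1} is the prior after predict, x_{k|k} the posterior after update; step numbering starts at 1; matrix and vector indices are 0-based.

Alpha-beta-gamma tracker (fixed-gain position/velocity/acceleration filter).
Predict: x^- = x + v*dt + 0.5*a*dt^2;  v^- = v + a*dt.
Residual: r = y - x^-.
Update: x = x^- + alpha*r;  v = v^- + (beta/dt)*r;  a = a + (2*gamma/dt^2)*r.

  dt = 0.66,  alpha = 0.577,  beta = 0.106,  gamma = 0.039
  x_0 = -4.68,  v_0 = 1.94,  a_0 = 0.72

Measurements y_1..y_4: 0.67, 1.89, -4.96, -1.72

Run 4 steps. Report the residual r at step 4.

resid = -3.1178

step 1: x_pred=-3.2428  r=3.9128  x^+=-0.9851  v^+=3.0436  a^+=1.4206
step 2: x_pred=1.3331  r=0.5569  x^+=1.6544  v^+=4.0707  a^+=1.5204
step 3: x_pred=4.6722  r=-9.6322  x^+=-0.8856  v^+=3.5271  a^+=-0.2044
step 4: x_pred=1.3978  r=-3.1178  x^+=-0.4012  v^+=2.8915  a^+=-0.7627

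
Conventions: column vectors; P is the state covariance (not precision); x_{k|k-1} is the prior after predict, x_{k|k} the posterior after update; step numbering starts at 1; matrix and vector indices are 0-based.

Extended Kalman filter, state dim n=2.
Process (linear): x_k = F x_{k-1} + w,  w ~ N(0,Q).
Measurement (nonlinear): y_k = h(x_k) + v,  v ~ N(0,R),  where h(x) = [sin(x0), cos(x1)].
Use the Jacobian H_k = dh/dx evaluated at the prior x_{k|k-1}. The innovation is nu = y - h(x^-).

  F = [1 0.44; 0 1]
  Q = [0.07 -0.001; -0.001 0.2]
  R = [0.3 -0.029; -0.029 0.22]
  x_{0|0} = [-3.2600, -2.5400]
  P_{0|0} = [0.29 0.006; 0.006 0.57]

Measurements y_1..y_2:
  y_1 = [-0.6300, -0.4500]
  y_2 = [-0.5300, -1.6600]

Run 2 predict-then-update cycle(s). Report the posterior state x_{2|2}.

step 1: x^-=[-4.3776, -2.5400]  P^-=[0.4756 0.2558; 0.2558 0.7700]  H_jac=[-0.3286 0.0000; 0.0000 0.5660]  S=[0.3513 -0.0766; -0.0766 0.4666]  K=[-0.3912 0.2461; -0.0370 0.9278]  nu=[-1.5745, 0.3744]  x^+=[-3.6696, -2.1343]  P^+=[0.3789 0.1157; 0.1157 0.3626]
step 2: x^-=[-4.6087, -2.1343]  P^-=[0.6209 0.2742; 0.2742 0.5626]  H_jac=[-0.1035 0.0000; 0.0000 0.8454]  S=[0.3067 -0.0530; -0.0530 0.6220]  K=[-0.1474 0.3601; 0.0401 0.7680]  nu=[-1.5246, -1.1258]  x^+=[-4.7894, -3.0601]  P^+=[0.5279 0.0988; 0.0988 0.1985]

x_post = [-4.7894, -3.0601]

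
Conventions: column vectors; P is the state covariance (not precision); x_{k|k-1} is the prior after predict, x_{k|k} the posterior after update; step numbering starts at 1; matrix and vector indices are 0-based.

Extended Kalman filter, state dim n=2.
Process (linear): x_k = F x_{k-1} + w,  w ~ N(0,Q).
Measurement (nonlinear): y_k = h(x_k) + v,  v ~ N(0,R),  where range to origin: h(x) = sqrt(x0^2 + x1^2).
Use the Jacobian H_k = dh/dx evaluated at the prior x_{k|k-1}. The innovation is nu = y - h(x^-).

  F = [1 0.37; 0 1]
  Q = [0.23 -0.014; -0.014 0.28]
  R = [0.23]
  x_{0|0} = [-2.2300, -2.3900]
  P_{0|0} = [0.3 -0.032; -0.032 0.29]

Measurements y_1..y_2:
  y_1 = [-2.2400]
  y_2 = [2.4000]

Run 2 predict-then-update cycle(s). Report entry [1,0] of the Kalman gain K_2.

step 1: x^-=[-3.1143, -2.3900]  P^-=[0.5460 0.0613; 0.0613 0.5700]  H_jac=[-0.7933 -0.6088]  S=[0.8441]  K=[-0.5574; -0.4687]  nu=[-6.1657]  x^+=[0.3223, 0.4999]  P^+=[0.2838 -0.1592; -0.1592 0.3846]
step 2: x^-=[0.5072, 0.4999]  P^-=[0.4486 -0.0309; -0.0309 0.6646]  H_jac=[0.7122 0.7020]  S=[0.7541]  K=[0.3949; 0.5894]  nu=[1.6878]  x^+=[1.1737, 1.4948]  P^+=[0.3310 -0.2065; -0.2065 0.4026]

K[1,0] = 0.5894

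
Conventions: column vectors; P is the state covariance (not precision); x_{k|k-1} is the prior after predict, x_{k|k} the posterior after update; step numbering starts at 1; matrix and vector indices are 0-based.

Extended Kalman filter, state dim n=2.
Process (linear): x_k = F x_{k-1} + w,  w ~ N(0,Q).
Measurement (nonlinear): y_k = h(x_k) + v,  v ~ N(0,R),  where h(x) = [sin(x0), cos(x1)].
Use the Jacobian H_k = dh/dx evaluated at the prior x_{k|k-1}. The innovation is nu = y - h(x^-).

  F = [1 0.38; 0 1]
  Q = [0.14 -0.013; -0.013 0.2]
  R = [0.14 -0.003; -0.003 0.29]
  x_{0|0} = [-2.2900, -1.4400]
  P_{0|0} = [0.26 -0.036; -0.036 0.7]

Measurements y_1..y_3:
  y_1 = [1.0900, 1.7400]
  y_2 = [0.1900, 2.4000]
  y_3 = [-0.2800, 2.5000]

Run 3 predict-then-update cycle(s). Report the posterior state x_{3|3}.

step 1: x^-=[-2.8372, -1.4400]  P^-=[0.4737 0.2170; 0.2170 0.9000]  H_jac=[-0.9540 0.0000; 0.0000 0.9915]  S=[0.5712 -0.2083; -0.2083 1.1747]  K=[-0.7746 0.0458; -0.0914 0.7434]  nu=[1.3897, 1.6096]  x^+=[-3.8398, -0.3704]  P^+=[0.1138 0.0158; 0.0158 0.2177]
step 2: x^-=[-3.9806, -0.3704]  P^-=[0.2972 0.0855; 0.0855 0.4177]  H_jac=[-0.6682 0.0000; 0.0000 0.3620]  S=[0.2727 -0.0237; -0.0237 0.3447]  K=[-0.7248 0.0400; -0.1724 0.4268]  nu=[-0.5540, 1.4678]  x^+=[-3.5204, 0.3516]  P^+=[0.1520 0.0380; 0.0380 0.3433]
step 3: x^-=[-3.3868, 0.3516]  P^-=[0.3705 0.1555; 0.1555 0.5433]  H_jac=[-0.9701 0.0000; 0.0000 -0.3444]  S=[0.4887 0.0489; 0.0489 0.3544]  K=[-0.7305 -0.0502; -0.2594 -0.4921]  nu=[-0.5228, 1.5612]  x^+=[-3.0833, -0.2810]  P^+=[0.1053 0.0359; 0.0359 0.4121]

x_post = [-3.0833, -0.2810]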